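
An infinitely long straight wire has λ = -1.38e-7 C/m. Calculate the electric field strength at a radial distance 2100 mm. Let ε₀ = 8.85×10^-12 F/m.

Take a coaxial cylindrical Gaussian surface of radius r = 2100 mm and length L.
Q_enc = λL, so λ_enc = -1.38×10^-7 C/m.
Gauss's law: E·2πrL = λ_enc L/ε₀.
E = |λ_enc|/(2πε₀r) = (1.38e-7)/(2π·8.85×10^-12·2.1) = 1.18×10^3 N/C.

E = 1.18e3 N/C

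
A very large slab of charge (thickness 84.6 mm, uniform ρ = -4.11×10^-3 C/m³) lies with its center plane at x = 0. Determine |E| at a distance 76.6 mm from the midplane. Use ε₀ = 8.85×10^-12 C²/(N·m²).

|E| ≈ 1.96e7 N/C

The point |x| = 76.6 mm lies outside the slab (half-thickness 0.0423 m). A symmetric pillbox spanning the full slab encloses Q_enc = ρ·d·A.
Flux = 2EA ⇒ E = |ρ|d/(2ε₀), independent of distance outside.
E = (4.11e-3)(0.0846)/(2·8.85×10^-12) = 1.96e7 N/C.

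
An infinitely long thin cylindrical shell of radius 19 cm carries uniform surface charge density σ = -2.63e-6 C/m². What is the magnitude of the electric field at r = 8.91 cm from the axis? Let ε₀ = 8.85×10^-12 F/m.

E = 0

By cylindrical symmetry E is radial; use a coaxial Gaussian cylinder of radius 8.91 cm and length L (r < 19 cm, inside the shell).
All the surface charge lies outside this cylinder: Q_enc = 0, hence E = 0.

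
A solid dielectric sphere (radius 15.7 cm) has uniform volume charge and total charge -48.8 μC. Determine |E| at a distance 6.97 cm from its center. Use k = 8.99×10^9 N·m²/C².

7.90×10^6 V/m

Take a concentric spherical Gaussian surface of radius r = 6.97 cm (r < R).
Only the charge within r is enclosed: Q_enc = Q·(r/R)³ = (-48.8 μC)·(6.97 cm/15.7 cm)³ = -4.27×10^-6 C.
Applying ∮E·dA = Q_enc/ε₀ with Φ = E(4πr²):
E = k|Q_enc|/r² = (8.99×10^9)(4.27×10^-6)/(0.0697)² = 7.90×10^6 N/C.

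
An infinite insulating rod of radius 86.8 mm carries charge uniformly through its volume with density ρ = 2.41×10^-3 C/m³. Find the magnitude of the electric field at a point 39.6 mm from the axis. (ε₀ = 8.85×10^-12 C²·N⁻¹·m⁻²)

|E| ≈ 5.39×10^6 N/C

Coaxial Gaussian cylinder, radius r = 39.6 mm, length L (r < R).
Charge inside radius r per length L is ρ·πr²·L, so λ_enc = ρπr² = 1.187e-5 C/m.
Applying ∮E·dA = Q_enc/ε₀ with the end caps contributing no flux:
E = |λ_enc|/(2πε₀r) = (1.187×10^-5)/(2π·8.85×10^-12·0.0396) = 5.39×10^6 N/C.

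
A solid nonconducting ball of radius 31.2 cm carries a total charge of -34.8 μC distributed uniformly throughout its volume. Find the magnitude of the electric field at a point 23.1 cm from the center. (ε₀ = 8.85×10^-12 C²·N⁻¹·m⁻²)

By spherical symmetry E is radial; choose a Gaussian sphere of radius r = 23.1 cm (r < R).
Only the charge within r is enclosed: Q_enc = Q·(r/R)³ = (-34.8 μC)·(23.1 cm/31.2 cm)³ = -1.412e-5 C.
Since E is radial and uniform over the Gaussian sphere, Φ = E·4πr² = Q_enc/ε₀.
E = |Q_enc|/(4πε₀r²) = (1.412×10^-5)/(4π·8.85×10^-12·(0.231)²) = 2.38×10^6 N/C.

E = 2.38×10^6 N/C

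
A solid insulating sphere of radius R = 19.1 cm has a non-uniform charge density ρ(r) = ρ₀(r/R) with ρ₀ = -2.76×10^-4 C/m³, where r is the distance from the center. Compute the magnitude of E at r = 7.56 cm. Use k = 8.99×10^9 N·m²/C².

By spherical symmetry E is radial; choose a Gaussian sphere of radius r = 7.56 cm (r < R).
Q_enc = ∫₀^r ρ(r')·4πr'² dr' = (4πρ₀/R) ∫₀^r r'^3 dr' = 4πρ₀ r^4/(4·R) = -1.483×10^-7 C.
Applying ∮E·dA = Q_enc/ε₀ with Φ = E(4πr²):
E = k|Q_enc|/r² = (8.99×10^9)(1.483e-7)/(0.0756)² = 2.33×10^5 N/C.

E ≈ 2.33e5 N/C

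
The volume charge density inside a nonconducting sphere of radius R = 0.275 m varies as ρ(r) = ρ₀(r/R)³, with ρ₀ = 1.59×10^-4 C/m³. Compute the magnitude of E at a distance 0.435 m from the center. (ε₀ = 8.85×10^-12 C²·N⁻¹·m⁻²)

|E| ≈ 3.29×10^5 N/C

By spherical symmetry E is radial; choose a Gaussian sphere of radius r = 0.435 m (r > R, all charge enclosed).
Q_enc = 4π ∫₀^R ρ₀(r'/R)^3 r'² dr' = 4πρ₀R³/6 = 6.926e-6 C.
Since E is radial and uniform over the Gaussian sphere, Φ = E·4πr² = Q_enc/ε₀.
E = |Q_enc|/(4πε₀r²) = (6.926e-6)/(4π·8.85×10^-12·(0.435)²) = 3.29e5 N/C.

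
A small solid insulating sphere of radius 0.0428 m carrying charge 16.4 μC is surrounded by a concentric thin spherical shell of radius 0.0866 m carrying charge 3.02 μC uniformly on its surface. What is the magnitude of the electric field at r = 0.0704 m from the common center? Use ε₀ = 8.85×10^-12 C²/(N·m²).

Use a concentric Gaussian sphere at r = 0.0704 m (between the bodies, 0.0428 m < r < 0.0866 m).
Only the inner charge is enclosed; the outer shell contributes nothing inside itself. Q_enc = 16.4 μC = 1.64e-5 C.
Applying ∮E·dA = Q_enc/ε₀ with Φ = E(4πr²):
E = |Q_enc|/(4πε₀r²) = (1.64×10^-5)/(4π·8.85×10^-12·(0.0704)²) = 2.98e7 N/C.

2.98×10^7 N/C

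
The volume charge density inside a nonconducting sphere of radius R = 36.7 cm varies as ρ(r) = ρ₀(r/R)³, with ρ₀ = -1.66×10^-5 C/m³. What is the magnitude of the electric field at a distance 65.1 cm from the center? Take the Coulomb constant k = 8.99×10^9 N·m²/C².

E ≈ 3.65×10^4 V/m

Use a concentric Gaussian sphere at r = 65.1 cm (r > R, all charge enclosed).
Q_enc = 4π ∫₀^R ρ₀(r'/R)^3 r'² dr' = 4πρ₀R³/6 = -1.719×10^-6 C.
Gauss's law: E·4πr² = Q_enc/ε₀.
E = k|Q_enc|/r² = (8.99×10^9)(1.719×10^-6)/(0.651)² = 3.65e4 N/C.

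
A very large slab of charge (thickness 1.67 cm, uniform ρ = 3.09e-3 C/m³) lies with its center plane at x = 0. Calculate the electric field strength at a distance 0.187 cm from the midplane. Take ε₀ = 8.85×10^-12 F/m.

By symmetry E is perpendicular to the slab. A Gaussian pillbox from −0.187 cm to +0.187 cm (face area A) lies entirely within the slab.
Q_enc = ρ·(2x)·A and flux = 2EA, so 2EA = 2ρxA/ε₀ ⇒ E = |ρ|x/ε₀.
E = (3.09e-3)(0.00187)/(8.85×10^-12) = 6.53×10^5 N/C.

|E| ≈ 6.53×10^5 V/m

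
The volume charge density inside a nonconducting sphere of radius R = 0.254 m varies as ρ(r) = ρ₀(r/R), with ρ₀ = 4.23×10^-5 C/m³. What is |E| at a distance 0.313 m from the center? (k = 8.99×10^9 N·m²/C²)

2.00×10^5 N/C

By spherical symmetry E is radial; choose a Gaussian sphere of radius r = 0.313 m (r > R, all charge enclosed).
Q_enc = 4π ∫₀^R ρ₀(r'/R)^1 r'² dr' = 4πρ₀R³/4 = 2.178×10^-6 C.
Applying ∮E·dA = Q_enc/ε₀ with Φ = E(4πr²):
E = k|Q_enc|/r² = (8.99×10^9)(2.178×10^-6)/(0.313)² = 2.00×10^5 N/C.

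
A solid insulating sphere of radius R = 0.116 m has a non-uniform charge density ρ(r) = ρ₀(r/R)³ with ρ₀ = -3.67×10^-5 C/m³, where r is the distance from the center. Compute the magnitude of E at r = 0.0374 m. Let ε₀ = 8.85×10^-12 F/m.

E ≈ 866 N/C

Use a concentric Gaussian sphere at r = 0.0374 m (r < R).
Integrate the density: Q_enc = 4π ∫₀^r ρ₀(r'/R)^3 r'² dr' = 4πρ₀ r^6/(6·R³) = -1.348e-10 C.
Applying ∮E·dA = Q_enc/ε₀ with Φ = E(4πr²):
E = |Q_enc|/(4πε₀r²) = (1.348e-10)/(4π·8.85×10^-12·(0.0374)²) = 866 N/C.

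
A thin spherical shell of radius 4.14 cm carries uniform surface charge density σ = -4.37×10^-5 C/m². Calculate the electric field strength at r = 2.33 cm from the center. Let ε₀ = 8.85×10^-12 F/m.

|E| = 0 N/C

By spherical symmetry E is radial; choose a Gaussian sphere of radius r = 2.33 cm (inside the shell, r < 4.14 cm).
All the charge is outside the Gaussian surface: Q_enc = 0, hence E = 0 everywhere inside the shell.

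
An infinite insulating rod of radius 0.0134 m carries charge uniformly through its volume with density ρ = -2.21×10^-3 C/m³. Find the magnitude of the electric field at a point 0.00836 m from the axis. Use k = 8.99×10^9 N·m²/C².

|E| ≈ 1.04×10^6 N/C

Coaxial Gaussian cylinder, radius r = 0.00836 m, length L (r < R).
Enclosed charge per unit length: λ_enc = ρ·πr² = (-2.21×10^-3)π(0.00836)² = -4.852×10^-7 C/m.
By Gauss's law (flux through the curved wall only), E·2πrL = λ_enc L/ε₀.
E = 2k|λ_enc|/r = 2(8.99×10^9)(4.852×10^-7)/(0.00836) = 1.04×10^6 N/C.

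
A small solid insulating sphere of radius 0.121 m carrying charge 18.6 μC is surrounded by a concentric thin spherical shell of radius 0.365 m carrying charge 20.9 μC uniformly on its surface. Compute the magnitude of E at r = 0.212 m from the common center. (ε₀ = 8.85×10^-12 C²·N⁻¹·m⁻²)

Use a concentric Gaussian sphere at r = 0.212 m (between the bodies, 0.121 m < r < 0.365 m).
Only the inner charge is enclosed; the outer shell contributes nothing inside itself. Q_enc = 18.6 μC = 1.86e-5 C.
By Gauss's law, ∮E·dA = E·4πr² = Q_enc/ε₀.
E = |Q_enc|/(4πε₀r²) = (1.86×10^-5)/(4π·8.85×10^-12·(0.212)²) = 3.72×10^6 N/C.

|E| ≈ 3.72×10^6 N/C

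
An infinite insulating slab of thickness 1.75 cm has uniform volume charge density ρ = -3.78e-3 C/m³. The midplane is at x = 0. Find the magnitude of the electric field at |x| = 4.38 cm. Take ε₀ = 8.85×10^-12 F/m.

|E| ≈ 3.74×10^6 N/C

The point |x| = 4.38 cm lies outside the slab (half-thickness 0.00875 m). A symmetric pillbox spanning the full slab encloses Q_enc = ρ·d·A.
Flux = 2EA ⇒ E = |ρ|d/(2ε₀), independent of distance outside.
E = (3.78×10^-3)(0.0175)/(2·8.85×10^-12) = 3.74e6 N/C.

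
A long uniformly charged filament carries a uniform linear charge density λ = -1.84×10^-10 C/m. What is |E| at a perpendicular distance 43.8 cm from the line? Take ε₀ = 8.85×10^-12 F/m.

By cylindrical symmetry E is radial; use a coaxial Gaussian cylinder of radius 43.8 cm and length L.
Q_enc = λL, so λ_enc = -1.84×10^-10 C/m.
Since E is radial and uniform over the curved surface, Φ = E·2πrL = Q_enc/ε₀ = λ_enc L/ε₀.
E = |λ_enc|/(2πε₀r) = (1.84×10^-10)/(2π·8.85×10^-12·0.438) = 7.55 N/C.

|E| = 7.55 N/C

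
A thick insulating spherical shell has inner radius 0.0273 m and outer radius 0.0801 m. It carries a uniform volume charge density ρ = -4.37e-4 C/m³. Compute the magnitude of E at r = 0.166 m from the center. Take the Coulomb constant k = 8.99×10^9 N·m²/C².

Take a concentric spherical Gaussian surface of radius r = 0.166 m (r > 0.0801 m, enclosing the whole shell).
Q_enc = ρ·(4π/3)(b³ − a³) = (-4.37e-4)·(4π/3)·((0.0801)³ − (0.0273)³) = -9.035e-7 C.
Applying ∮E·dA = Q_enc/ε₀ with Φ = E(4πr²):
E = k|Q_enc|/r² = (8.99×10^9)(9.035×10^-7)/(0.166)² = 2.95e5 N/C.

E ≈ 2.95×10^5 V/m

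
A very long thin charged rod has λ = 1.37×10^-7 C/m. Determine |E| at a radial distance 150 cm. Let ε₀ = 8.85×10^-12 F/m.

E ≈ 1.64×10^3 N/C

Take a coaxial cylindrical Gaussian surface of radius r = 150 cm and length L.
Q_enc = λL, so λ_enc = 1.37×10^-7 C/m.
Since E is radial and uniform over the curved surface, Φ = E·2πrL = Q_enc/ε₀ = λ_enc L/ε₀.
E = |λ_enc|/(2πε₀r) = (1.37e-7)/(2π·8.85×10^-12·1.5) = 1.64e3 N/C.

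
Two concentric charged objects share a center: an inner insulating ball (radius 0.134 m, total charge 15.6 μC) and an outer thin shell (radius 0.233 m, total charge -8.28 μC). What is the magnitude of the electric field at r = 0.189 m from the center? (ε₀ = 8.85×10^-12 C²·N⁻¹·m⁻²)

Symmetry ⇒ E = E(r) r̂. Gaussian sphere of radius r = 0.189 m (between the bodies, 0.134 m < r < 0.233 m).
The shell at 0.233 m lies outside the Gaussian surface, so Q_enc = 15.6 μC = 1.56e-5 C.
Applying ∮E·dA = Q_enc/ε₀ with Φ = E(4πr²):
E = |Q_enc|/(4πε₀r²) = (1.56×10^-5)/(4π·8.85×10^-12·(0.189)²) = 3.93×10^6 N/C.

E ≈ 3.93e6 V/m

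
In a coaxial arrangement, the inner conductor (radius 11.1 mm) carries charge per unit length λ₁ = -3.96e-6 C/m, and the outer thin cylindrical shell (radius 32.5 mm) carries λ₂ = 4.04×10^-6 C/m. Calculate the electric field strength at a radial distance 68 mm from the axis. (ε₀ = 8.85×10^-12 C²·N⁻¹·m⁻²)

Coaxial Gaussian cylinder, radius r = 68 mm, length L (r > 32.5 mm, enclosing both).
λ_enc = λ₁ + λ₂ = (-3.96×10^-6) + (4.04×10^-6) = 8.00e-8 C/m.
By Gauss's law (flux through the curved wall only), E·2πrL = λ_enc L/ε₀.
E = |λ_enc|/(2πε₀r) = (8.00×10^-8)/(2π·8.85×10^-12·0.068) = 2.12×10^4 N/C.

E ≈ 2.12e4 V/m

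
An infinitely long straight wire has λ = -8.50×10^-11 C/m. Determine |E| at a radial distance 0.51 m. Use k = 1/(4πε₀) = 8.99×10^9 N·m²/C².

E = 3 V/m

By cylindrical symmetry E is radial; use a coaxial Gaussian cylinder of radius 0.51 m and length L.
Q_enc = λL, so λ_enc = -8.50e-11 C/m.
Applying ∮E·dA = Q_enc/ε₀ with the end caps contributing no flux:
E = 2k|λ_enc|/r = 2(8.99×10^9)(8.50×10^-11)/(0.51) = 3 N/C.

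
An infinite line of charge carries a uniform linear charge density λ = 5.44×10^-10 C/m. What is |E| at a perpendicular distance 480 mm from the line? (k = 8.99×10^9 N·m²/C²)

Choose a coaxial cylinder of radius r = 480 mm (arbitrary length L) as the Gaussian surface.
Q_enc = λL, so λ_enc = 5.44e-10 C/m.
Since E is radial and uniform over the curved surface, Φ = E·2πrL = Q_enc/ε₀ = λ_enc L/ε₀.
E = 2k|λ_enc|/r = 2(8.99×10^9)(5.44×10^-10)/(0.48) = 20.4 N/C.

|E| = 20.4 N/C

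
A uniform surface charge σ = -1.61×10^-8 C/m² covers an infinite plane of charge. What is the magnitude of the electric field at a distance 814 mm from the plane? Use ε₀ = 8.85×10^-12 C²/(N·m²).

By planar symmetry E is perpendicular to the sheet and uniform; use a Gaussian pillbox with flat faces of area A on each side of the sheet.
Flux Φ = 2EA and Q_enc = σA, so 2EA = σA/ε₀ ⇒ E = |σ|/(2ε₀), independent of distance.
E = |σ|/(2ε₀) = (1.61e-8)/(2·8.85×10^-12) = 910 N/C.

E = 910 N/C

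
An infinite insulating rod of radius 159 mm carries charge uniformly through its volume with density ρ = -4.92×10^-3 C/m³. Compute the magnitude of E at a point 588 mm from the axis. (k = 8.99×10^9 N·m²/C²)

|E| ≈ 1.19×10^7 V/m

Choose a coaxial cylinder of radius r = 588 mm (arbitrary length L) as the Gaussian surface (r > 159 mm, full cross-section enclosed).
λ_enc = ρ·πR² = (-4.92e-3)π(0.159)² = -3.908e-4 C/m.
Since E is radial and uniform over the curved surface, Φ = E·2πrL = Q_enc/ε₀ = λ_enc L/ε₀.
E = 2k|λ_enc|/r = 2(8.99×10^9)(3.908e-4)/(0.588) = 1.19×10^7 N/C.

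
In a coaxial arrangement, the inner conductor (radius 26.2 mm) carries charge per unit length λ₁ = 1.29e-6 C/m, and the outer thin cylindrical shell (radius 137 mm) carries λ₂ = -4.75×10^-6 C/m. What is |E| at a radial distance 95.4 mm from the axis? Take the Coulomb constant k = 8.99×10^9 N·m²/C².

By cylindrical symmetry E is radial; use a coaxial Gaussian cylinder of radius 95.4 mm and length L (between the conductors, 26.2 mm < r < 137 mm).
The shell at 137 mm lies outside the Gaussian surface, so λ_enc = λ₁ = 1.29×10^-6 C/m.
By Gauss's law (flux through the curved wall only), E·2πrL = λ_enc L/ε₀.
E = 2k|λ_enc|/r = 2(8.99×10^9)(1.29e-6)/(0.0954) = 2.43×10^5 N/C.

2.43×10^5 V/m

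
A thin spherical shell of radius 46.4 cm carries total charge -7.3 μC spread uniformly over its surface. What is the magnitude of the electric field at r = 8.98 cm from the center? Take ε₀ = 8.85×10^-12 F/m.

E = 0

Take a concentric spherical Gaussian surface of radius r = 8.98 cm (inside the shell, r < 46.4 cm).
All the charge is outside the Gaussian surface: Q_enc = 0, hence E = 0 everywhere inside the shell.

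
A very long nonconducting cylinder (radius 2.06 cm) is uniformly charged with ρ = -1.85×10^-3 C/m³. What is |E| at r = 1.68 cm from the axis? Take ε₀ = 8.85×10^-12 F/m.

|E| ≈ 1.76e6 N/C

Coaxial Gaussian cylinder, radius r = 1.68 cm, length L (r < R).
Enclosed charge per unit length: λ_enc = ρ·πr² = (-1.85×10^-3)π(0.0168)² = -1.64e-6 C/m.
Since E is radial and uniform over the curved surface, Φ = E·2πrL = Q_enc/ε₀ = λ_enc L/ε₀.
E = |λ_enc|/(2πε₀r) = (1.64e-6)/(2π·8.85×10^-12·0.0168) = 1.76e6 N/C.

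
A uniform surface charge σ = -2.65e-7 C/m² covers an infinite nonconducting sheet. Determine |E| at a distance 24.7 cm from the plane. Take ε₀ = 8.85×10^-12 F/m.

The symmetry is planar: E is normal to the sheet and the same magnitude on both sides. Take a pillbox straddling the sheet with end-cap area A.
Flux Φ = 2EA and Q_enc = σA, so 2EA = σA/ε₀ ⇒ E = |σ|/(2ε₀), independent of distance.
E = |σ|/(2ε₀) = (2.65×10^-7)/(2·8.85×10^-12) = 1.50×10^4 N/C.

|E| ≈ 1.50e4 V/m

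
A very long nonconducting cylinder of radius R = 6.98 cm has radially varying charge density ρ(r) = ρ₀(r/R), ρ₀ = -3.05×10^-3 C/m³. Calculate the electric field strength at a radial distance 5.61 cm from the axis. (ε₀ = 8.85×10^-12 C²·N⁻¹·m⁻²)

5.18×10^6 V/m

By cylindrical symmetry E is radial; use a coaxial Gaussian cylinder of radius 5.61 cm and length L (r < R).
Integrating ρ over the cross-section to radius r: λ_enc = (2πρ₀/R) ∫₀^r r'^2 dr' = 2πρ₀ r^3/(3·R) = -1.616×10^-5 C/m.
Gauss's law: E·2πrL = λ_enc L/ε₀.
E = |λ_enc|/(2πε₀r) = (1.616e-5)/(2π·8.85×10^-12·0.0561) = 5.18e6 N/C.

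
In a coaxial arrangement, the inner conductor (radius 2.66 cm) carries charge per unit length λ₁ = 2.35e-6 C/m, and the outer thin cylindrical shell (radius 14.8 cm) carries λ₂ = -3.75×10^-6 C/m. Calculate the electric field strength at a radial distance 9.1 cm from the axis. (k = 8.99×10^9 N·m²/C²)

4.64×10^5 N/C

By cylindrical symmetry E is radial; use a coaxial Gaussian cylinder of radius 9.1 cm and length L (between the conductors, 2.66 cm < r < 14.8 cm).
Only the inner wire is enclosed; the outer shell contributes nothing inside itself. λ_enc = λ₁ = 2.35×10^-6 C/m.
Gauss's law: E·2πrL = λ_enc L/ε₀.
E = 2k|λ_enc|/r = 2(8.99×10^9)(2.35×10^-6)/(0.091) = 4.64×10^5 N/C.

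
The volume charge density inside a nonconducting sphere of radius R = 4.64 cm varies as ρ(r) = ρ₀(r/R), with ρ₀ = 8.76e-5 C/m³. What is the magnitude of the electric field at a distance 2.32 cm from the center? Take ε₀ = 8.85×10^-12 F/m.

|E| ≈ 2.87e4 V/m

By spherical symmetry E is radial; choose a Gaussian sphere of radius r = 2.32 cm (r < R).
Integrate the density: Q_enc = 4π ∫₀^r ρ₀(r'/R)^1 r'² dr' = 4πρ₀ r^4/(4·R) = 1.718×10^-9 C.
Applying ∮E·dA = Q_enc/ε₀ with Φ = E(4πr²):
E = |Q_enc|/(4πε₀r²) = (1.718×10^-9)/(4π·8.85×10^-12·(0.0232)²) = 2.87e4 N/C.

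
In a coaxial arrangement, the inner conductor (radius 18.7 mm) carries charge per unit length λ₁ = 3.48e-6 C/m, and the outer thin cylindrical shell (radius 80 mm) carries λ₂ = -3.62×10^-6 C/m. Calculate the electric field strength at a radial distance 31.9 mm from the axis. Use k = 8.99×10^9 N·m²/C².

|E| ≈ 1.96×10^6 V/m

Coaxial Gaussian cylinder, radius r = 31.9 mm, length L (between the conductors, 18.7 mm < r < 80 mm).
The shell at 80 mm lies outside the Gaussian surface, so λ_enc = λ₁ = 3.48×10^-6 C/m.
Applying ∮E·dA = Q_enc/ε₀ with the end caps contributing no flux:
E = 2k|λ_enc|/r = 2(8.99×10^9)(3.48×10^-6)/(0.0319) = 1.96e6 N/C.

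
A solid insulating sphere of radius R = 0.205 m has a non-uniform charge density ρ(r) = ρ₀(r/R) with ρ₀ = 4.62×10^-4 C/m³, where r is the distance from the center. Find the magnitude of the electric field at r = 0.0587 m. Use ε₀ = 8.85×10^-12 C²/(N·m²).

Use a concentric Gaussian sphere at r = 0.0587 m (r < R).
Q_enc = ∫₀^r ρ(r')·4πr'² dr' = (4πρ₀/R) ∫₀^r r'^3 dr' = 4πρ₀ r^4/(4·R) = 8.406×10^-8 C.
Applying ∮E·dA = Q_enc/ε₀ with Φ = E(4πr²):
E = |Q_enc|/(4πε₀r²) = (8.406e-8)/(4π·8.85×10^-12·(0.0587)²) = 2.19e5 N/C.

E = 2.19e5 V/m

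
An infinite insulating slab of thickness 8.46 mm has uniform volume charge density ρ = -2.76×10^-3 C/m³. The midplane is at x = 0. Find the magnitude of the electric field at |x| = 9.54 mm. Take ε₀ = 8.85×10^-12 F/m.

E ≈ 1.32e6 N/C

The point |x| = 9.54 mm lies outside the slab (half-thickness 0.00423 m). A symmetric pillbox spanning the full slab encloses Q_enc = ρ·d·A.
Flux = 2EA ⇒ E = |ρ|d/(2ε₀), independent of distance outside.
E = (2.76×10^-3)(0.00846)/(2·8.85×10^-12) = 1.32×10^6 N/C.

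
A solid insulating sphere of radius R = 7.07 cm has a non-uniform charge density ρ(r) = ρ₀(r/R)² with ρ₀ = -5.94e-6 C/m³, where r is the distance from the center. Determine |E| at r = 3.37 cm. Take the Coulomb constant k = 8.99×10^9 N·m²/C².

|E| ≈ 1.03×10^3 V/m

Symmetry ⇒ E = E(r) r̂. Gaussian sphere of radius r = 3.37 cm (r < R).
Q_enc = ∫₀^r ρ(r')·4πr'² dr' = (4πρ₀/R²) ∫₀^r r'^4 dr' = 4πρ₀ r^5/(5·R²) = -1.298×10^-10 C.
By Gauss's law, ∮E·dA = E·4πr² = Q_enc/ε₀.
E = k|Q_enc|/r² = (8.99×10^9)(1.298×10^-10)/(0.0337)² = 1.03×10^3 N/C.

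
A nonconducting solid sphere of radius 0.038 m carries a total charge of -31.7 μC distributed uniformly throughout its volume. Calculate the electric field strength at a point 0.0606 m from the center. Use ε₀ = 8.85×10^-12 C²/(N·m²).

E ≈ 7.76×10^7 V/m

Symmetry ⇒ E = E(r) r̂. Gaussian sphere of radius r = 0.0606 m (r > R, so the entire charge is enclosed).
Q_enc = -31.7 μC = -3.17×10^-5 C.
Gauss's law: E·4πr² = Q_enc/ε₀.
E = |Q_enc|/(4πε₀r²) = (3.17×10^-5)/(4π·8.85×10^-12·(0.0606)²) = 7.76×10^7 N/C.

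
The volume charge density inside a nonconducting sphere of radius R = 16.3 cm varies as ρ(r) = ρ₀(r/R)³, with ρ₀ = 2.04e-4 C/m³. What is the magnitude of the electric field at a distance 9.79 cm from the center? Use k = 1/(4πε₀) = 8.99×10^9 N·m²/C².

|E| = 8.15×10^4 N/C

Symmetry ⇒ E = E(r) r̂. Gaussian sphere of radius r = 9.79 cm (r < R).
Q_enc = ∫₀^r ρ(r')·4πr'² dr' = (4πρ₀/R³) ∫₀^r r'^5 dr' = 4πρ₀ r^6/(6·R³) = 8.686×10^-8 C.
Since E is radial and uniform over the Gaussian sphere, Φ = E·4πr² = Q_enc/ε₀.
E = k|Q_enc|/r² = (8.99×10^9)(8.686×10^-8)/(0.0979)² = 8.15e4 N/C.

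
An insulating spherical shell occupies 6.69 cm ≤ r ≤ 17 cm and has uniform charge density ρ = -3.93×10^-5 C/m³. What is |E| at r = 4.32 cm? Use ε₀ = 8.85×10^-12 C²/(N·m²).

By spherical symmetry E is radial; choose a Gaussian sphere of radius r = 4.32 cm (r < 6.69 cm, inside the empty cavity).
No charge is enclosed, so by Gauss's law E·4πr² = 0 ⇒ E = 0.

E = 0 (no enclosed charge)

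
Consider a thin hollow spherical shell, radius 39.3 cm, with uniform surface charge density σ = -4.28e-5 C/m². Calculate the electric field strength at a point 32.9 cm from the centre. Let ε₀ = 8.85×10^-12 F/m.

Symmetry ⇒ E = E(r) r̂. Gaussian sphere of radius r = 32.9 cm (inside the shell, r < 39.3 cm).
All the charge is outside the Gaussian surface: Q_enc = 0, hence E = 0 everywhere inside the shell.

|E| = 0 N/C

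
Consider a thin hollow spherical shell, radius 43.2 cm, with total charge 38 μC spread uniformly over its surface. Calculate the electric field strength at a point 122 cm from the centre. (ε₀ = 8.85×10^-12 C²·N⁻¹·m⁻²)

|E| = 2.30×10^5 V/m

Take a concentric spherical Gaussian surface of radius r = 122 cm (r > 43.2 cm).
The entire shell is enclosed: Q_enc = 3.80×10^-5 C.
Since E is radial and uniform over the Gaussian sphere, Φ = E·4πr² = Q_enc/ε₀.
E = |Q_enc|/(4πε₀r²) = (3.80×10^-5)/(4π·8.85×10^-12·(1.22)²) = 2.30×10^5 N/C.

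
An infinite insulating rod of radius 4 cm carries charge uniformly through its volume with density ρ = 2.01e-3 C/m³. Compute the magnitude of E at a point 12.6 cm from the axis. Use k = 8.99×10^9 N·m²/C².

|E| ≈ 1.44e6 N/C

Take a coaxial cylindrical Gaussian surface of radius r = 12.6 cm and length L (r > 4 cm, full cross-section enclosed).
λ_enc = ρ·πR² = (2.01×10^-3)π(0.04)² = 1.01×10^-5 C/m.
Since E is radial and uniform over the curved surface, Φ = E·2πrL = Q_enc/ε₀ = λ_enc L/ε₀.
E = 2k|λ_enc|/r = 2(8.99×10^9)(1.01e-5)/(0.126) = 1.44e6 N/C.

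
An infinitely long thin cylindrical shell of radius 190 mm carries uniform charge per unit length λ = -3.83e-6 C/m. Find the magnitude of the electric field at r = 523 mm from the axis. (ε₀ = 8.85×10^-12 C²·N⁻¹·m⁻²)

1.32×10^5 N/C

Take a coaxial cylindrical Gaussian surface of radius r = 523 mm and length L (r > 190 mm).
The full line charge is enclosed: λ_enc = -3.83×10^-6 C/m.
Since E is radial and uniform over the curved surface, Φ = E·2πrL = Q_enc/ε₀ = λ_enc L/ε₀.
E = |λ_enc|/(2πε₀r) = (3.83×10^-6)/(2π·8.85×10^-12·0.523) = 1.32×10^5 N/C.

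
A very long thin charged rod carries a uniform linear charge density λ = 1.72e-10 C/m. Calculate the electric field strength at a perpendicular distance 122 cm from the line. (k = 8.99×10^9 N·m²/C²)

|E| = 2.53 N/C

Coaxial Gaussian cylinder, radius r = 122 cm, length L.
Q_enc = λL, so λ_enc = 1.72×10^-10 C/m.
Gauss's law: E·2πrL = λ_enc L/ε₀.
E = 2k|λ_enc|/r = 2(8.99×10^9)(1.72×10^-10)/(1.22) = 2.53 N/C.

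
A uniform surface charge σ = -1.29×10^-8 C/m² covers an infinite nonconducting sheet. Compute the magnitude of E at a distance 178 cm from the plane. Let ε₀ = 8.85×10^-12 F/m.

The symmetry is planar: E is normal to the sheet and the same magnitude on both sides. Take a pillbox straddling the sheet with end-cap area A.
Only the two end caps contribute flux: Φ = 2EA. With Q_enc = σA, Gauss's law gives E = |σ|/(2ε₀).
E = |σ|/(2ε₀) = (1.29×10^-8)/(2·8.85×10^-12) = 729 N/C.

|E| ≈ 729 N/C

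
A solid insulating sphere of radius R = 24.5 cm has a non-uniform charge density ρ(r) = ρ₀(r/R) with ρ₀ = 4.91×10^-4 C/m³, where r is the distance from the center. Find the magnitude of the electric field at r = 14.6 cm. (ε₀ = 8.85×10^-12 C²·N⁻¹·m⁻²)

Use a concentric Gaussian sphere at r = 14.6 cm (r < R).
Integrate the density: Q_enc = 4π ∫₀^r ρ₀(r'/R)^1 r'² dr' = 4πρ₀ r^4/(4·R) = 2.861×10^-6 C.
Since E is radial and uniform over the Gaussian sphere, Φ = E·4πr² = Q_enc/ε₀.
E = |Q_enc|/(4πε₀r²) = (2.861×10^-6)/(4π·8.85×10^-12·(0.146)²) = 1.21×10^6 N/C.

|E| = 1.21×10^6 N/C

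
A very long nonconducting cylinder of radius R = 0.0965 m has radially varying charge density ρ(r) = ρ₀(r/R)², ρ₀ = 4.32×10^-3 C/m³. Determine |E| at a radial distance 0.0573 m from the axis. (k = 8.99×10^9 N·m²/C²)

Choose a coaxial cylinder of radius r = 0.0573 m (arbitrary length L) as the Gaussian surface (r < R).
λ_enc = ∫₀^r ρ(r')·2πr' dr' = (2πρ₀/R²)·r^4/4 = 7.855×10^-6 C/m.
By Gauss's law (flux through the curved wall only), E·2πrL = λ_enc L/ε₀.
E = 2k|λ_enc|/r = 2(8.99×10^9)(7.855×10^-6)/(0.0573) = 2.46×10^6 N/C.

|E| = 2.46e6 N/C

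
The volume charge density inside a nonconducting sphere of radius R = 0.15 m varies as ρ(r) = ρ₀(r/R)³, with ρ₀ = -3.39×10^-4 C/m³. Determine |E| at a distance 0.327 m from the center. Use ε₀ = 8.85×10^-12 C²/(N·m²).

|E| ≈ 2.02e5 N/C

By spherical symmetry E is radial; choose a Gaussian sphere of radius r = 0.327 m (r > R, all charge enclosed).
Q_enc = 4π ∫₀^R ρ₀(r'/R)^3 r'² dr' = 4πρ₀R³/6 = -2.396×10^-6 C.
Since E is radial and uniform over the Gaussian sphere, Φ = E·4πr² = Q_enc/ε₀.
E = |Q_enc|/(4πε₀r²) = (2.396×10^-6)/(4π·8.85×10^-12·(0.327)²) = 2.02×10^5 N/C.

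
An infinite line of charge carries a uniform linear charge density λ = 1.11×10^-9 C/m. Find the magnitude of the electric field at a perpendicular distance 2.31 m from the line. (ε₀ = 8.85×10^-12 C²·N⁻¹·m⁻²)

8.64 V/m

Coaxial Gaussian cylinder, radius r = 2.31 m, length L.
Q_enc = λL, so λ_enc = 1.11e-9 C/m.
By Gauss's law (flux through the curved wall only), E·2πrL = λ_enc L/ε₀.
E = |λ_enc|/(2πε₀r) = (1.11×10^-9)/(2π·8.85×10^-12·2.31) = 8.64 N/C.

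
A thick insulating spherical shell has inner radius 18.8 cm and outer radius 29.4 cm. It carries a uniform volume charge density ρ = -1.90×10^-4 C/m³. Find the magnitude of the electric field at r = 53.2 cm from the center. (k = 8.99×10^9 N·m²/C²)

|E| = 4.74×10^5 V/m

Take a concentric spherical Gaussian surface of radius r = 53.2 cm (r > 29.4 cm, enclosing the whole shell).
Q_enc = ρ·(4π/3)(b³ − a³) = (-1.90e-4)·(4π/3)·((0.294)³ − (0.188)³) = -1.494×10^-5 C.
Applying ∮E·dA = Q_enc/ε₀ with Φ = E(4πr²):
E = k|Q_enc|/r² = (8.99×10^9)(1.494×10^-5)/(0.532)² = 4.74×10^5 N/C.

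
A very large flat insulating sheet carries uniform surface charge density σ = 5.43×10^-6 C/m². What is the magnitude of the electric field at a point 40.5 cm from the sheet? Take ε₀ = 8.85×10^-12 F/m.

3.07e5 N/C

Choose a cylindrical pillbox piercing the sheet, end faces (area A) parallel to it.
Flux Φ = 2EA and Q_enc = σA, so 2EA = σA/ε₀ ⇒ E = |σ|/(2ε₀), independent of distance.
E = |σ|/(2ε₀) = (5.43e-6)/(2·8.85×10^-12) = 3.07e5 N/C.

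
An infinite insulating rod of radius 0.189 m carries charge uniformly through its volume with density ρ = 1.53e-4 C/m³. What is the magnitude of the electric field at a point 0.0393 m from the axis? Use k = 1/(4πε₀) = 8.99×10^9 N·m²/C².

|E| ≈ 3.40×10^5 N/C

By cylindrical symmetry E is radial; use a coaxial Gaussian cylinder of radius 0.0393 m and length L (r < R).
Charge inside radius r per length L is ρ·πr²·L, so λ_enc = ρπr² = 7.424×10^-7 C/m.
By Gauss's law (flux through the curved wall only), E·2πrL = λ_enc L/ε₀.
E = 2k|λ_enc|/r = 2(8.99×10^9)(7.424×10^-7)/(0.0393) = 3.40×10^5 N/C.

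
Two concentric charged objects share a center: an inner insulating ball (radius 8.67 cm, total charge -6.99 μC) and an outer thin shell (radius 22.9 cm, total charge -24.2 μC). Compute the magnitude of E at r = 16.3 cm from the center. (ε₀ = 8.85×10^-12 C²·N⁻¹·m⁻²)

E = 2.37×10^6 N/C

Take a concentric spherical Gaussian surface of radius r = 16.3 cm (between the bodies, 8.67 cm < r < 22.9 cm).
Only the inner charge is enclosed; the outer shell contributes nothing inside itself. Q_enc = -6.99 μC = -6.99×10^-6 C.
By Gauss's law, ∮E·dA = E·4πr² = Q_enc/ε₀.
E = |Q_enc|/(4πε₀r²) = (6.99×10^-6)/(4π·8.85×10^-12·(0.163)²) = 2.37×10^6 N/C.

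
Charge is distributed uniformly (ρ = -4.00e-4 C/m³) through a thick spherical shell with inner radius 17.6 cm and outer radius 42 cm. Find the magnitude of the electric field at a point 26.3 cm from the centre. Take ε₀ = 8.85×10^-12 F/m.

2.77e6 N/C

Use a concentric Gaussian sphere at r = 26.3 cm (within the shell material, 17.6 cm < r < 42 cm).
Only the shell between 17.6 cm and r is enclosed: Q_enc = ρ·(4π/3)(r³ − a³) = (-4.00×10^-4)·(4π/3)·((0.263)³ − (0.176)³) = -2.135×10^-5 C.
Gauss's law: E·4πr² = Q_enc/ε₀.
E = |Q_enc|/(4πε₀r²) = (2.135e-5)/(4π·8.85×10^-12·(0.263)²) = 2.77e6 N/C.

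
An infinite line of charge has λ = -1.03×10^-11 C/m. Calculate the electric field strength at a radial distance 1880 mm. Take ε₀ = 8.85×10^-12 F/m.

Take a coaxial cylindrical Gaussian surface of radius r = 1880 mm and length L.
Q_enc = λL, so λ_enc = -1.03×10^-11 C/m.
Since E is radial and uniform over the curved surface, Φ = E·2πrL = Q_enc/ε₀ = λ_enc L/ε₀.
E = |λ_enc|/(2πε₀r) = (1.03×10^-11)/(2π·8.85×10^-12·1.88) = 9.85e-2 N/C.

E = 9.85×10^-2 N/C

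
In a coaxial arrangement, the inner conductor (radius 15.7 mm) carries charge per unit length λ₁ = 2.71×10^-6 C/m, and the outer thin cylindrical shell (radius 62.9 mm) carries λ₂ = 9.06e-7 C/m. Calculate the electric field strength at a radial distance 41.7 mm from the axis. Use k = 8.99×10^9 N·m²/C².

|E| ≈ 1.17×10^6 V/m

Coaxial Gaussian cylinder, radius r = 41.7 mm, length L (between the conductors, 15.7 mm < r < 62.9 mm).
The shell at 62.9 mm lies outside the Gaussian surface, so λ_enc = λ₁ = 2.71e-6 C/m.
Applying ∮E·dA = Q_enc/ε₀ with the end caps contributing no flux:
E = 2k|λ_enc|/r = 2(8.99×10^9)(2.71×10^-6)/(0.0417) = 1.17e6 N/C.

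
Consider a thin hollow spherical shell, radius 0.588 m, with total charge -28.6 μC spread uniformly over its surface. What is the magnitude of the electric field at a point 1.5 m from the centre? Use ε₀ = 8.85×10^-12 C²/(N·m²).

|E| ≈ 1.14×10^5 V/m

Symmetry ⇒ E = E(r) r̂. Gaussian sphere of radius r = 1.5 m (r > 0.588 m).
The entire shell is enclosed: Q_enc = -2.86×10^-5 C.
By Gauss's law, ∮E·dA = E·4πr² = Q_enc/ε₀.
E = |Q_enc|/(4πε₀r²) = (2.86×10^-5)/(4π·8.85×10^-12·(1.5)²) = 1.14×10^5 N/C.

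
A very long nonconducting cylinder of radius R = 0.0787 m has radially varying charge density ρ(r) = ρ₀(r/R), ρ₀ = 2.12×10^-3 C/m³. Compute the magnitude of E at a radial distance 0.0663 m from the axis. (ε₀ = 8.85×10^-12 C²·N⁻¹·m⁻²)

4.46×10^6 V/m

Choose a coaxial cylinder of radius r = 0.0663 m (arbitrary length L) as the Gaussian surface (r < R).
λ_enc = ∫₀^r ρ(r')·2πr' dr' = (2πρ₀/R)·r^3/3 = 1.644×10^-5 C/m.
Applying ∮E·dA = Q_enc/ε₀ with the end caps contributing no flux:
E = |λ_enc|/(2πε₀r) = (1.644×10^-5)/(2π·8.85×10^-12·0.0663) = 4.46×10^6 N/C.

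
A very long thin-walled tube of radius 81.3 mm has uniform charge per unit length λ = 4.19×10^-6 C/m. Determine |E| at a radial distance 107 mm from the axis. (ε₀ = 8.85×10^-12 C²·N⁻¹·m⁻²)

7.04e5 V/m

Take a coaxial cylindrical Gaussian surface of radius r = 107 mm and length L (r > 81.3 mm).
The full line charge is enclosed: λ_enc = 4.19×10^-6 C/m.
Applying ∮E·dA = Q_enc/ε₀ with the end caps contributing no flux:
E = |λ_enc|/(2πε₀r) = (4.19×10^-6)/(2π·8.85×10^-12·0.107) = 7.04e5 N/C.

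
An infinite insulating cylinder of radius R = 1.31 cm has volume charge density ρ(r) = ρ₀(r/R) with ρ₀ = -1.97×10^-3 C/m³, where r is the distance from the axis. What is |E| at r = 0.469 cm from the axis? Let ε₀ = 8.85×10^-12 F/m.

Choose a coaxial cylinder of radius r = 0.469 cm (arbitrary length L) as the Gaussian surface (r < R).
λ_enc = ∫₀^r ρ(r')·2πr' dr' = (2πρ₀/R)·r^3/3 = -3.249e-8 C/m.
Applying ∮E·dA = Q_enc/ε₀ with the end caps contributing no flux:
E = |λ_enc|/(2πε₀r) = (3.249e-8)/(2π·8.85×10^-12·0.00469) = 1.25e5 N/C.

1.25×10^5 N/C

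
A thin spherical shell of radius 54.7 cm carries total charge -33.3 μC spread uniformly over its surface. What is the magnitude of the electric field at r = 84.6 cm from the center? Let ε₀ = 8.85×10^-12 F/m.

Symmetry ⇒ E = E(r) r̂. Gaussian sphere of radius r = 84.6 cm (r > 54.7 cm).
The entire shell is enclosed: Q_enc = -3.33e-5 C.
Since E is radial and uniform over the Gaussian sphere, Φ = E·4πr² = Q_enc/ε₀.
E = |Q_enc|/(4πε₀r²) = (3.33e-5)/(4π·8.85×10^-12·(0.846)²) = 4.18×10^5 N/C.

E ≈ 4.18e5 N/C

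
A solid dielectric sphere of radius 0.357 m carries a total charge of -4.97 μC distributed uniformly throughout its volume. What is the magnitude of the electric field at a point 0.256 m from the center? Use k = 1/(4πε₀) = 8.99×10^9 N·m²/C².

Take a concentric spherical Gaussian surface of radius r = 0.256 m (r < R).
For a uniform sphere the enclosed fraction is (r/R)³, so Q_enc = (-4.97 μC)(0.256/0.357)³ = -1.833×10^-6 C.
Since E is radial and uniform over the Gaussian sphere, Φ = E·4πr² = Q_enc/ε₀.
E = k|Q_enc|/r² = (8.99×10^9)(1.833×10^-6)/(0.256)² = 2.51×10^5 N/C.

E = 2.51×10^5 N/C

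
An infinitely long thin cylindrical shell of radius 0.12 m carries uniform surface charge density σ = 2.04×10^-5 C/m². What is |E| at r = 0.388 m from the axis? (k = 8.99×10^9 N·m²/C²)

E ≈ 7.13×10^5 N/C

Choose a coaxial cylinder of radius r = 0.388 m (arbitrary length L) as the Gaussian surface (r > 0.12 m).
The whole shell is enclosed: λ_enc = σ·2πR = (2.04×10^-5)·2π·(0.12) = 1.538×10^-5 C/m.
Applying ∮E·dA = Q_enc/ε₀ with the end caps contributing no flux:
E = 2k|λ_enc|/r = 2(8.99×10^9)(1.538×10^-5)/(0.388) = 7.13×10^5 N/C.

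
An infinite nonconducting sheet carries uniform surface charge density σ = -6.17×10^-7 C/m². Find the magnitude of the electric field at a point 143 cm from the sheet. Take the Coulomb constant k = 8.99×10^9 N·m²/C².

By planar symmetry E is perpendicular to the sheet and uniform; use a Gaussian pillbox with flat faces of area A on each side of the sheet.
Flux Φ = 2EA and Q_enc = σA, so 2EA = σA/ε₀ ⇒ E = |σ|/(2ε₀), independent of distance.
E = 2πk|σ| = 2π(8.99×10^9)(6.17e-7) = 3.49e4 N/C.

E = 3.49e4 N/C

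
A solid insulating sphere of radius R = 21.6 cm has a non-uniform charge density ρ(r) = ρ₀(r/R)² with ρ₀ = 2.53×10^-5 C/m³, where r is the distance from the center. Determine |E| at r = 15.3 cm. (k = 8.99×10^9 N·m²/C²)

Symmetry ⇒ E = E(r) r̂. Gaussian sphere of radius r = 15.3 cm (r < R).
Integrate the density: Q_enc = 4π ∫₀^r ρ₀(r'/R)^2 r'² dr' = 4πρ₀ r^5/(5·R²) = 1.143e-7 C.
By Gauss's law, ∮E·dA = E·4πr² = Q_enc/ε₀.
E = k|Q_enc|/r² = (8.99×10^9)(1.143×10^-7)/(0.153)² = 4.39×10^4 N/C.

|E| ≈ 4.39×10^4 N/C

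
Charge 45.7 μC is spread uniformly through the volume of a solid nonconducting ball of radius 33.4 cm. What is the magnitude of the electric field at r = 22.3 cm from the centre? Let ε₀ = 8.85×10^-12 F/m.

Symmetry ⇒ E = E(r) r̂. Gaussian sphere of radius r = 22.3 cm (r < R).
For a uniform sphere the enclosed fraction is (r/R)³, so Q_enc = (45.7 μC)(0.223/0.334)³ = 1.36×10^-5 C.
Since E is radial and uniform over the Gaussian sphere, Φ = E·4πr² = Q_enc/ε₀.
E = |Q_enc|/(4πε₀r²) = (1.36×10^-5)/(4π·8.85×10^-12·(0.223)²) = 2.46×10^6 N/C.

E = 2.46e6 N/C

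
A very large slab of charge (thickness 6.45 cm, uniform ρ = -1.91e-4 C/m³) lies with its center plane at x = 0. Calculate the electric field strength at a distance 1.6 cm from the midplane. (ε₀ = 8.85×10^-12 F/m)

By symmetry E is perpendicular to the slab. A Gaussian pillbox from −1.6 cm to +1.6 cm (face area A) lies entirely within the slab.
Q_enc = ρ·(2x)·A and flux = 2EA, so 2EA = 2ρxA/ε₀ ⇒ E = |ρ|x/ε₀.
E = (1.91e-4)(0.016)/(8.85×10^-12) = 3.45×10^5 N/C.

|E| ≈ 3.45e5 V/m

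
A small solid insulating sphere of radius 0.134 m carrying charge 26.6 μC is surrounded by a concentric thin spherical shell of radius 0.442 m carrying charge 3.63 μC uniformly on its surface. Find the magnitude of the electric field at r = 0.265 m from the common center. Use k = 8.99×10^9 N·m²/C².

Use a concentric Gaussian sphere at r = 0.265 m (between the bodies, 0.134 m < r < 0.442 m).
The shell at 0.442 m lies outside the Gaussian surface, so Q_enc = 26.6 μC = 2.66×10^-5 C.
Since E is radial and uniform over the Gaussian sphere, Φ = E·4πr² = Q_enc/ε₀.
E = k|Q_enc|/r² = (8.99×10^9)(2.66e-5)/(0.265)² = 3.41×10^6 N/C.

E = 3.41×10^6 V/m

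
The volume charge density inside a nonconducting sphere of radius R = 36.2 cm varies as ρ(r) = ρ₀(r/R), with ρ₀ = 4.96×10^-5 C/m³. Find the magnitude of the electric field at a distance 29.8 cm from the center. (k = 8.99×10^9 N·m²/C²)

3.44e5 V/m

Use a concentric Gaussian sphere at r = 29.8 cm (r < R).
Q_enc = ∫₀^r ρ(r')·4πr'² dr' = (4πρ₀/R) ∫₀^r r'^3 dr' = 4πρ₀ r^4/(4·R) = 3.395e-6 C.
Applying ∮E·dA = Q_enc/ε₀ with Φ = E(4πr²):
E = k|Q_enc|/r² = (8.99×10^9)(3.395e-6)/(0.298)² = 3.44e5 N/C.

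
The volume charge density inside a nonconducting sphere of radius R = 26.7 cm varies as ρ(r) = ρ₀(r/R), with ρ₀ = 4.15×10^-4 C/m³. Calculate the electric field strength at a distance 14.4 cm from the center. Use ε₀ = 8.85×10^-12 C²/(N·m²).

|E| = 9.10×10^5 N/C

Take a concentric spherical Gaussian surface of radius r = 14.4 cm (r < R).
Q_enc = ∫₀^r ρ(r')·4πr'² dr' = (4πρ₀/R) ∫₀^r r'^3 dr' = 4πρ₀ r^4/(4·R) = 2.10×10^-6 C.
Applying ∮E·dA = Q_enc/ε₀ with Φ = E(4πr²):
E = |Q_enc|/(4πε₀r²) = (2.10e-6)/(4π·8.85×10^-12·(0.144)²) = 9.10e5 N/C.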